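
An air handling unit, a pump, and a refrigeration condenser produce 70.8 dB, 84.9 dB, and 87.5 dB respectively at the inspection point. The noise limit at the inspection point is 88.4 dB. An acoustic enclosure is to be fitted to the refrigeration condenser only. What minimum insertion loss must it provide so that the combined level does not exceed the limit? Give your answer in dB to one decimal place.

1.8 dB

The untreated sources together contribute 10^(70.8/10) + 10^(84.9/10) = 3.211e+08, i.e. 85.07 dB.
The limit corresponds to 10^(88.4/10) = 6.918e+08; subtracting the fixed part leaves 3.708e+08 for the refrigeration condenser, i.e. 85.69 dB.
So the refrigeration condenser must be reduced from 87.5 to 85.69 dB: IL = 1.81 dB.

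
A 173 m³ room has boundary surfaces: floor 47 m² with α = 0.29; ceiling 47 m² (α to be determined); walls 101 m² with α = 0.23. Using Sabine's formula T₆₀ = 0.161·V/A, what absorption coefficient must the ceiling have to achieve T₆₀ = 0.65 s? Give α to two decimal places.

0.13

A = 0.161·V/T₆₀ = 0.161·173/0.65 = 42.85 m² sabins.
Absorption from the other surfaces = 47·0.29 + 101·0.23 = 36.86 m², so the ceiling must supply 5.99 m² over 47 m².
α = 5.99/47 = 0.127.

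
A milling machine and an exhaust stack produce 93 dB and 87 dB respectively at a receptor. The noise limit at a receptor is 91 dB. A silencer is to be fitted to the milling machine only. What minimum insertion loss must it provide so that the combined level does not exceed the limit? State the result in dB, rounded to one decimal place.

Everything except the milling machine sums to 10^(87/10) = 5.012e+08 in linear terms, 87.00 dB.
The limit corresponds to 10^(91/10) = 1.259e+09; subtracting the fixed part leaves 7.577e+08 for the milling machine, i.e. 88.80 dB.
So the milling machine must be reduced from 93 to 88.80 dB: IL = 4.20 dB.

4.2 dB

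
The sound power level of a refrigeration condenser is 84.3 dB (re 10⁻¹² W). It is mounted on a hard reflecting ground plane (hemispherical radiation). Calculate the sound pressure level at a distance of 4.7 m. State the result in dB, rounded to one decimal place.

62.9 dB

The power spreads over a hemisphere of area 2π·r², so L_p = L_w − 10·log₁₀(2π·r²).
2π·r² = 138.8 m², 10·log₁₀ of that is 21.424 dB.
L_p = 84.3 − 21.424 = 62.88 dB.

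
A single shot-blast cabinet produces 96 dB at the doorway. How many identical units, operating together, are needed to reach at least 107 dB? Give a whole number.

The shortfall is 107 − 96 = 11.0 dB, and N units add 10·log₁₀ N, so need 10·log₁₀ N ≥ 11.0.
N ≥ 10^(11.0/10) = 12.589, so N = 13.

13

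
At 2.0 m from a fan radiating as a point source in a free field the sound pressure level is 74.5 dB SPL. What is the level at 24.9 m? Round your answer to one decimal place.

For a point source, L₂ = L₁ − 20·log₁₀(r₂/r₁).
L₂ = 74.5 − 20·log₁₀(24.9/2.0) = 74.5 − 21.903 = 52.60 dB SPL.

52.6 dB SPL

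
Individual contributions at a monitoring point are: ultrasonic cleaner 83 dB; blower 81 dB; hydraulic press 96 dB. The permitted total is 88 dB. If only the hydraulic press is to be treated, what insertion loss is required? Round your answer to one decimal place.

Everything except the hydraulic press sums to 10^(83/10) + 10^(81/10) = 3.254e+08 in linear terms, 85.12 dB.
The limit corresponds to 10^(88/10) = 6.310e+08; subtracting the fixed part leaves 3.055e+08 for the hydraulic press, i.e. 84.85 dB.
So the hydraulic press must be reduced from 96 to 84.85 dB: IL = 11.15 dB.

11.1 dB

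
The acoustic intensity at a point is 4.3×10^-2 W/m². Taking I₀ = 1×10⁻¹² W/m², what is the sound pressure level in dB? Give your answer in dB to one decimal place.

106.3 dB

I/I₀ = 4.3×10^-2/10⁻¹² = 4.3×10^10, and L = 10·log₁₀(I/I₀).
L = 10·(0.6335 + 10) = 106.33 dB.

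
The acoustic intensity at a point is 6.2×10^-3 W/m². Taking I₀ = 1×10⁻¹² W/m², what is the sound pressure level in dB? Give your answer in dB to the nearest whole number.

L = 10·log₁₀(I/I₀) = 10·log₁₀(6.2×10^-3/10⁻¹²) = 10·log₁₀(6.2×10^9).
L = 10·(0.7924 + 9) = 97.92 dB.

98 dB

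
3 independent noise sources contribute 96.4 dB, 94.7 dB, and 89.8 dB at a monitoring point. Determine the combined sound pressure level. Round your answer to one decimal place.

99.2 dB

For uncorrelated sources the intensities add, so convert each level to linear form, sum, and take 10·log₁₀ of the total.
Σ 10^(L/10) = 10^(96.4/10) + 10^(94.7/10) + 10^(89.8/10) = 8.271e+09.
L_total = 10·log₁₀(8.271e+09) = 99.18 dB.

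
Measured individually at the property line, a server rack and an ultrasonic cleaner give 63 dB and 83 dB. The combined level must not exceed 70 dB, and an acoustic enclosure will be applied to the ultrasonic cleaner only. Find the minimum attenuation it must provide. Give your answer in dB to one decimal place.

14.0 dB

Everything except the ultrasonic cleaner sums to 10^(63/10) = 1.995e+06 in linear terms, 63.00 dB.
To meet 70 dB overall, the treated ultrasonic cleaner may contribute at most 10^(70/10) − 1.995e+06 = 8.005e+06, i.e. 69.03 dB.
So the ultrasonic cleaner must be reduced from 83 to 69.03 dB: IL = 13.97 dB.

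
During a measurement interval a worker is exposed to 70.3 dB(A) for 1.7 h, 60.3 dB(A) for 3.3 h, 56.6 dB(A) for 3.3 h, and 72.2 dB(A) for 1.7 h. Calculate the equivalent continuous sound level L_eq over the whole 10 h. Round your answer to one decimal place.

67.1 dB(A)

Weight each interval's intensity by its duration and average over T = 10 h:
Σ tᵢ·10^(Lᵢ/10) = 1.7·10^(70.3/10) + 3.3·10^(60.3/10) + 3.3·10^(56.6/10) + 1.7·10^(72.2/10) = 5.147e+07.
L_eq = 10·log₁₀(5.147e+07/10) = 67.12 dB(A).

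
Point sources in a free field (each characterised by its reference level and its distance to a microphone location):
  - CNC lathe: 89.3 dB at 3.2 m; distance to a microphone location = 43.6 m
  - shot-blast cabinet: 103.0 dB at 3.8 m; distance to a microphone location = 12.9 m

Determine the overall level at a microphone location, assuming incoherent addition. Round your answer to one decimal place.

92.4 dB

First find each source's level at the receiver (point-source: −20·log₁₀(r/r_ref)), then combine on an intensity basis.
CNC lathe: 89.3 − 20·log₁₀(43.6/3.2) = 89.3 − 22.69 = 66.61 dB.
shot-blast cabinet: 103.0 − 20·log₁₀(12.9/3.8) = 103.0 − 10.62 = 92.38 dB.
Σ 10^(L/10) = 1.736e+09 → L_total = 10·log₁₀(1.736e+09) = 92.40 dB.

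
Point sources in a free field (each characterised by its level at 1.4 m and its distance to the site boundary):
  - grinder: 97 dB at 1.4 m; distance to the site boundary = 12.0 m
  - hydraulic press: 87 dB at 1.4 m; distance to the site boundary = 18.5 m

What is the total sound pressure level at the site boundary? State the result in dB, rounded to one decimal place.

78.5 dB

First find each source's level at the receiver (point-source: −20·log₁₀(r/r_ref)), then combine on an intensity basis.
grinder: 97 − 20·log₁₀(12.0/1.4) = 97 − 18.66 = 78.34 dB.
hydraulic press: 87 − 20·log₁₀(18.5/1.4) = 87 − 22.42 = 64.58 dB.
Σ 10^(L/10) = 7.109e+07 → L_total = 10·log₁₀(7.109e+07) = 78.52 dB.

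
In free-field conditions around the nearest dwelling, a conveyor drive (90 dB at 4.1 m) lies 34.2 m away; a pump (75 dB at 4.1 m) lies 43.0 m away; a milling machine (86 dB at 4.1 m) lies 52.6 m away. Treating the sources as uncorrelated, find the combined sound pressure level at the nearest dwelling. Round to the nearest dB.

Apply inverse-square spreading to bring every level to the receiver, then sum 10^(L/10).
conveyor drive: 90 − 20·log₁₀(34.2/4.1) = 90 − 18.42 = 71.58 dB.
pump: 75 − 20·log₁₀(43.0/4.1) = 75 − 20.41 = 54.59 dB.
milling machine: 86 − 20·log₁₀(52.6/4.1) = 86 − 22.16 = 63.84 dB.
Σ 10^(L/10) = 1.708e+07 → L_total = 10·log₁₀(1.708e+07) = 72.32 dB.

72 dB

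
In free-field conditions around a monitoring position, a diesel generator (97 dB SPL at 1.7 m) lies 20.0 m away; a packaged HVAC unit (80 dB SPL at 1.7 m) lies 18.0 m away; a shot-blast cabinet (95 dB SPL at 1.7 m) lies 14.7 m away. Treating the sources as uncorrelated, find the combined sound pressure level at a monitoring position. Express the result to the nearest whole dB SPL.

79 dB SPL

Propagate each source to the receiver with L = L_ref − 20·log₁₀(r/r_ref), then add intensities.
diesel generator: 97 − 20·log₁₀(20.0/1.7) = 97 − 21.41 = 75.59 dB SPL.
packaged HVAC unit: 80 − 20·log₁₀(18.0/1.7) = 80 − 20.50 = 59.50 dB SPL.
shot-blast cabinet: 95 − 20·log₁₀(14.7/1.7) = 95 − 18.74 = 76.26 dB SPL.
Σ 10^(L/10) = 7.940e+07 → L_total = 10·log₁₀(7.940e+07) = 79.00 dB SPL.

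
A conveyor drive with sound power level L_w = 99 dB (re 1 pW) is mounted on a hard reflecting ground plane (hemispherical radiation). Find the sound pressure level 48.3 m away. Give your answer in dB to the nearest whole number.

57 dB

L_p = L_w − 10·log₁₀(2π·r²) with r = 48.3 m.
2π·r² = 1.466e+04 m², 10·log₁₀ of that is 41.661 dB.
L_p = 99 − 41.661 = 57.34 dB.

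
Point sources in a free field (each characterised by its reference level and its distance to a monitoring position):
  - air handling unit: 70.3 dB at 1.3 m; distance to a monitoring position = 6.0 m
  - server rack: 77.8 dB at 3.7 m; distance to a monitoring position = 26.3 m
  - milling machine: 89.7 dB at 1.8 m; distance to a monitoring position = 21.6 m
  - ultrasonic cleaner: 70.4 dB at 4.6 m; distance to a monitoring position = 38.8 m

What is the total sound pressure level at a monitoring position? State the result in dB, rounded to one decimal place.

69.2 dB

First find each source's level at the receiver (point-source: −20·log₁₀(r/r_ref)), then combine on an intensity basis.
air handling unit: 70.3 − 20·log₁₀(6.0/1.3) = 70.3 − 13.28 = 57.02 dB.
server rack: 77.8 − 20·log₁₀(26.3/3.7) = 77.8 − 17.04 = 60.76 dB.
milling machine: 89.7 − 20·log₁₀(21.6/1.8) = 89.7 − 21.58 = 68.12 dB.
ultrasonic cleaner: 70.4 − 20·log₁₀(38.8/4.6) = 70.4 − 18.52 = 51.88 dB.
Σ 10^(L/10) = 8.331e+06 → L_total = 10·log₁₀(8.331e+06) = 69.21 dB.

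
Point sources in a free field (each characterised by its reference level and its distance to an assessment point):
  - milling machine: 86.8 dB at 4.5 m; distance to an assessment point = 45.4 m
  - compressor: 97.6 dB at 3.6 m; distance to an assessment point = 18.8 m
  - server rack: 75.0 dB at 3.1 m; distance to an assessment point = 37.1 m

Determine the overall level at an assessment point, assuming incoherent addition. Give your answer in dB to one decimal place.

First find each source's level at the receiver (point-source: −20·log₁₀(r/r_ref)), then combine on an intensity basis.
milling machine: 86.8 − 20·log₁₀(45.4/4.5) = 86.8 − 20.08 = 66.72 dB.
compressor: 97.6 − 20·log₁₀(18.8/3.6) = 97.6 − 14.36 = 83.24 dB.
server rack: 75.0 − 20·log₁₀(37.1/3.1) = 75.0 − 21.56 = 53.44 dB.
Σ 10^(L/10) = 2.159e+08 → L_total = 10·log₁₀(2.159e+08) = 83.34 dB.

83.3 dB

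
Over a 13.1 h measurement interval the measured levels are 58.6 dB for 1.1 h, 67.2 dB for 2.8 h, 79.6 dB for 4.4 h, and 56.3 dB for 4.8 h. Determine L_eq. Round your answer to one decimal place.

L_eq = 10·log₁₀[(1/T)·Σ tᵢ·10^(Lᵢ/10)] with T = 13.1 h.
Σ tᵢ·10^(Lᵢ/10) = 1.1·10^(58.6/10) + 2.8·10^(67.2/10) + 4.4·10^(79.6/10) + 4.8·10^(56.3/10) = 4.188e+08.
L_eq = 10·log₁₀(4.188e+08/13.1) = 75.05 dB.

75.0 dB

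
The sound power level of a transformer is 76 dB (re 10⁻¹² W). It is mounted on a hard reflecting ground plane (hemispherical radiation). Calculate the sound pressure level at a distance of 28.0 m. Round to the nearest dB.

L_p = L_w − 10·log₁₀(2π·r²) with r = 28.0 m.
2π·r² = 4926 m², 10·log₁₀ of that is 36.925 dB.
L_p = 76 − 36.925 = 39.08 dB.

39 dB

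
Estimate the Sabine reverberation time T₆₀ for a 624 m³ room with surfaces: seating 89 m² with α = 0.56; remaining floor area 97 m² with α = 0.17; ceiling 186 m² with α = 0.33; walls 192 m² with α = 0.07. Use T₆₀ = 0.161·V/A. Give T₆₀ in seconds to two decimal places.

0.71 s

Summing Sᵢαᵢ: 89·0.56 + 97·0.17 + 186·0.33 + 192·0.07 = 141.15 m².
T₆₀ = 0.161·V/A = 0.161·624/141.15 = 0.712 s.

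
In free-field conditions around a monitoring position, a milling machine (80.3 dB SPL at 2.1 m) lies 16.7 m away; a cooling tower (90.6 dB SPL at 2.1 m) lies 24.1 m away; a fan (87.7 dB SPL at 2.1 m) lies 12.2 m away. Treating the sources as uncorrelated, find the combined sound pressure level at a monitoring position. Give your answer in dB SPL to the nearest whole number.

74 dB SPL

Apply inverse-square spreading to bring every level to the receiver, then sum 10^(L/10).
milling machine: 80.3 − 20·log₁₀(16.7/2.1) = 80.3 − 18.01 = 62.29 dB SPL.
cooling tower: 90.6 − 20·log₁₀(24.1/2.1) = 90.6 − 21.20 = 69.40 dB SPL.
fan: 87.7 − 20·log₁₀(12.2/2.1) = 87.7 − 15.28 = 72.42 dB SPL.
Σ 10^(L/10) = 2.786e+07 → L_total = 10·log₁₀(2.786e+07) = 74.45 dB SPL.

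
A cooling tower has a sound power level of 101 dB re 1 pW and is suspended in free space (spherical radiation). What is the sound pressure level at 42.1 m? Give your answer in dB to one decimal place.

57.5 dB

Free-field spherical radiation: L_p = L_w − 10·log₁₀(4π·r²), r = 42.1 m.
4π·r² = 2.227e+04 m², 10·log₁₀ of that is 43.478 dB.
L_p = 101 − 43.478 = 57.52 dB.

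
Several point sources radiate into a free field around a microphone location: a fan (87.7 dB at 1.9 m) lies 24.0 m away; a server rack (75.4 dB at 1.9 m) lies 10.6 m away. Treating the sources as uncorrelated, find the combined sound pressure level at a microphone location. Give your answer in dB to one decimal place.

66.8 dB

Propagate each source to the receiver with L = L_ref − 20·log₁₀(r/r_ref), then add intensities.
fan: 87.7 − 20·log₁₀(24.0/1.9) = 87.7 − 22.03 = 65.67 dB.
server rack: 75.4 − 20·log₁₀(10.6/1.9) = 75.4 − 14.93 = 60.47 dB.
Σ 10^(L/10) = 4.805e+06 → L_total = 10·log₁₀(4.805e+06) = 66.82 dB.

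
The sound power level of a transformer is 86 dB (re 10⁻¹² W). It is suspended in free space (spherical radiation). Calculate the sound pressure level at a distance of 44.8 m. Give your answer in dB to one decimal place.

Free-field spherical radiation: L_p = L_w − 10·log₁₀(4π·r²), r = 44.8 m.
4π·r² = 2.522e+04 m², 10·log₁₀ of that is 44.018 dB.
L_p = 86 − 44.018 = 41.98 dB.

42.0 dB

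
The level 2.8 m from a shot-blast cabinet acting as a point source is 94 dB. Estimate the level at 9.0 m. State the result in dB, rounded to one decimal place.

83.9 dB

Point-source attenuation: ΔL = 20·log₁₀(r₂/r₁) = 20·log₁₀(9.0/2.8) = 10.142 dB.
L₂ = 94 − 20·log₁₀(9.0/2.8) = 94 − 10.142 = 83.86 dB.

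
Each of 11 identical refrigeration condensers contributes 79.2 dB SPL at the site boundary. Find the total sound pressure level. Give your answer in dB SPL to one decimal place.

89.6 dB SPL

N identical incoherent sources raise the level by 10·log₁₀ N.
L_total = 79.2 + 10·log₁₀(11) = 79.2 + 10.414 = 89.61 dB SPL.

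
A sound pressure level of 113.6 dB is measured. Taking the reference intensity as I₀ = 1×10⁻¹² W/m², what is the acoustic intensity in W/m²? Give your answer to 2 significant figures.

0.23 W/m²

I/I₀ = 10^(113.6/10) = 2.291e+11, so I = 2.291e+11 × 10⁻¹² W/m².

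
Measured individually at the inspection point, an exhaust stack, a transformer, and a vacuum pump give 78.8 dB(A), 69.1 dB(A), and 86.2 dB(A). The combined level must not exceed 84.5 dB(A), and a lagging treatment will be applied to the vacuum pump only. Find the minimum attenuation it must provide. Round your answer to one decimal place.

3.2 dB

The untreated sources together contribute 10^(78.8/10) + 10^(69.1/10) = 8.399e+07, i.e. 79.24 dB(A).
To meet 84.5 dB(A) overall, the treated vacuum pump may contribute at most 10^(84.5/10) − 8.399e+07 = 1.979e+08, i.e. 82.96 dB(A).
Required insertion loss = 86.2 − 82.96 = 3.24 dB.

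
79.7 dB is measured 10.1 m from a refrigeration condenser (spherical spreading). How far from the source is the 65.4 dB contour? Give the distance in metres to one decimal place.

The 14.3 dB drop corresponds to a distance ratio of 10^(14.3/20) for a point source.
r₂ = 10.1·10^((79.7−65.4)/20) = 10.1·10^(14.3/20) = 52.40 m.

52.4 m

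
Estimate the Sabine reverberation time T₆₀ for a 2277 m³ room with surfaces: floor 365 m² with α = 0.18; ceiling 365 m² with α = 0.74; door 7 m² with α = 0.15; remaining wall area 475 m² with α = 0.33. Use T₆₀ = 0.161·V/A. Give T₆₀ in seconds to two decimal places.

Total absorption A = 365·0.18 + 365·0.74 + 7·0.15 + 475·0.33 = 493.60 m² sabins.
T₆₀ = 0.161 × 2277 / 493.60 = 0.743 s.

0.74 s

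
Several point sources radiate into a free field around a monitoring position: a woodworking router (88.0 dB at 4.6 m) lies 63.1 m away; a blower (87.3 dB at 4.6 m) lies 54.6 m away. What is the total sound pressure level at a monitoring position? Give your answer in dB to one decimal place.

Propagate each source to the receiver with L = L_ref − 20·log₁₀(r/r_ref), then add intensities.
woodworking router: 88.0 − 20·log₁₀(63.1/4.6) = 88.0 − 22.75 = 65.25 dB.
blower: 87.3 − 20·log₁₀(54.6/4.6) = 87.3 − 21.49 = 65.81 dB.
Σ 10^(L/10) = 7.165e+06 → L_total = 10·log₁₀(7.165e+06) = 68.55 dB.

68.6 dB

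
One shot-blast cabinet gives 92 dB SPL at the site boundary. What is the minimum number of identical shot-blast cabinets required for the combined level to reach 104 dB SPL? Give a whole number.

N identical sources give L₁ + 10·log₁₀ N, so require 10·log₁₀ N ≥ 104 − 92 = 12.0 dB.
N ≥ 10^(12.0/10) = 15.849, so N = 16.

16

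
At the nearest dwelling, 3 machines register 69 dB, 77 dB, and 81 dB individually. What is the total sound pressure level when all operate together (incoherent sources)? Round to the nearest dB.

83 dB

Incoherent sources combine by intensity addition: L_total = 10·log₁₀(Σ 10^(L_i/10)).
Σ 10^(L/10) = 10^(69/10) + 10^(77/10) + 10^(81/10) = 1.840e+08.
L_total = 10·log₁₀(1.840e+08) = 82.65 dB.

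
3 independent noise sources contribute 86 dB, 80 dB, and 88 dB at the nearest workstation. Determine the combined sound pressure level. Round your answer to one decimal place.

90.5 dB

Incoherent sources combine by intensity addition: L_total = 10·log₁₀(Σ 10^(L_i/10)).
Σ 10^(L/10) = 10^(86/10) + 10^(80/10) + 10^(88/10) = 1.129e+09.
L_total = 10·log₁₀(1.129e+09) = 90.53 dB.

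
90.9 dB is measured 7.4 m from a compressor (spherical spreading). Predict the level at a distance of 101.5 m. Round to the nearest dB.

Spherical spreading from a point source gives a 20·log₁₀(r₂/r₁) drop.
L₂ = 90.9 − 20·log₁₀(101.5/7.4) = 90.9 − 22.745 = 68.16 dB.

68 dB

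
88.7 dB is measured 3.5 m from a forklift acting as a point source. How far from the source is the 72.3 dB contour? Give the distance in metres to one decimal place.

23.1 m

Point-source spreading drops the level by 20·log₁₀(r₂/r₁); inverting, r₂/r₁ = 10^(ΔL/20).
r₂ = 3.5·10^((88.7−72.3)/20) = 3.5·10^(16.4/20) = 23.12 m.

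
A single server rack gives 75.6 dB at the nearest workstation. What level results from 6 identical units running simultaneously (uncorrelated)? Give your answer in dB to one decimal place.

With 6 equal, uncorrelated contributions the intensity is 6× that of one unit, giving a rise of 10·log₁₀ 6.
L_total = 75.6 + 10·log₁₀(6) = 75.6 + 7.782 = 83.38 dB.

83.4 dB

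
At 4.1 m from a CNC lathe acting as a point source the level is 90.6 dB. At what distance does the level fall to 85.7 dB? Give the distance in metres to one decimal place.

Point-source spreading drops the level by 20·log₁₀(r₂/r₁); inverting, r₂/r₁ = 10^(ΔL/20).
r₂ = 4.1·10^((90.6−85.7)/20) = 4.1·10^(4.9/20) = 7.21 m.

7.2 m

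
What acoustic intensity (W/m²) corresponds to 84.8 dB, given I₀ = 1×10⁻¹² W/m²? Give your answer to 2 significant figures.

I/I₀ = 10^(84.8/10) = 3.02e+08, so I = 3.02e+08 × 10⁻¹² W/m².

0.00030 W/m²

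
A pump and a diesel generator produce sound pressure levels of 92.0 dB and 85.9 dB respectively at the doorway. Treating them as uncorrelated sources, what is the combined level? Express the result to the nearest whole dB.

93 dB

For uncorrelated sources the intensities add, so convert each level to linear form, sum, and take 10·log₁₀ of the total.
Σ 10^(L/10) = 10^(92.0/10) + 10^(85.9/10) = 1.974e+09.
L_total = 10·log₁₀(1.974e+09) = 92.95 dB.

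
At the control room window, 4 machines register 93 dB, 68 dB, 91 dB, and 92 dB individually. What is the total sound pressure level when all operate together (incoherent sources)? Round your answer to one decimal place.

Incoherent sources combine by intensity addition: L_total = 10·log₁₀(Σ 10^(L_i/10)).
Σ 10^(L/10) = 10^(93/10) + 10^(68/10) + 10^(91/10) + 10^(92/10) = 4.845e+09.
L_total = 10·log₁₀(4.845e+09) = 96.85 dB.

96.9 dB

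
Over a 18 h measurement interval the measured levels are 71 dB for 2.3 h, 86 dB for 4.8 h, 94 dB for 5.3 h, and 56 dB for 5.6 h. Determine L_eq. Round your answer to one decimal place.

The energy average is taken in the linear domain: L_eq = 10·log₁₀[(Σ tᵢ·10^(Lᵢ/10))/T], T = 18 h.
Σ tᵢ·10^(Lᵢ/10) = 2.3·10^(71/10) + 4.8·10^(86/10) + 5.3·10^(94/10) + 5.6·10^(56/10) = 1.526e+10.
L_eq = 10·log₁₀(1.526e+10/18) = 89.28 dB.

89.3 dB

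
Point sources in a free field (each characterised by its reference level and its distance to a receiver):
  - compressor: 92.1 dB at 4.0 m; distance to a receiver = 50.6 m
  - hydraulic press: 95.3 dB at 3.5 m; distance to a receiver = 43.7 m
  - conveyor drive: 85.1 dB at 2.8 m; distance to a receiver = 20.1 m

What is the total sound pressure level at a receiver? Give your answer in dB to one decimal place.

75.8 dB

Apply inverse-square spreading to bring every level to the receiver, then sum 10^(L/10).
compressor: 92.1 − 20·log₁₀(50.6/4.0) = 92.1 − 22.04 = 70.06 dB.
hydraulic press: 95.3 − 20·log₁₀(43.7/3.5) = 95.3 − 21.93 = 73.37 dB.
conveyor drive: 85.1 − 20·log₁₀(20.1/2.8) = 85.1 − 17.12 = 67.98 dB.
Σ 10^(L/10) = 3.815e+07 → L_total = 10·log₁₀(3.815e+07) = 75.81 dB.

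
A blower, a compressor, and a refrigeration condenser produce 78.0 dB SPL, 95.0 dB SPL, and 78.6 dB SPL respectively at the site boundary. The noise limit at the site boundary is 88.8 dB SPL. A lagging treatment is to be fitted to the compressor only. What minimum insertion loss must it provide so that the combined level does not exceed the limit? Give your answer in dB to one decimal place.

7.1 dB

The untreated sources together contribute 10^(78.0/10) + 10^(78.6/10) = 1.355e+08, i.e. 81.32 dB SPL.
To meet 88.8 dB SPL overall, the treated compressor may contribute at most 10^(88.8/10) − 1.355e+08 = 6.230e+08, i.e. 87.95 dB SPL.
Required insertion loss = 95.0 − 87.95 = 7.05 dB.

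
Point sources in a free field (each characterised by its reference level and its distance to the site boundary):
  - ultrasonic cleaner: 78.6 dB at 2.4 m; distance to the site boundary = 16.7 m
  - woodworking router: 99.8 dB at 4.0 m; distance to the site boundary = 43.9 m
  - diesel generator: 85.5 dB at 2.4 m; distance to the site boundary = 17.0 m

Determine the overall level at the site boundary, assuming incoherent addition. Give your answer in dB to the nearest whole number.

First find each source's level at the receiver (point-source: −20·log₁₀(r/r_ref)), then combine on an intensity basis.
ultrasonic cleaner: 78.6 − 20·log₁₀(16.7/2.4) = 78.6 − 16.85 = 61.75 dB.
woodworking router: 99.8 − 20·log₁₀(43.9/4.0) = 99.8 − 20.81 = 78.99 dB.
diesel generator: 85.5 − 20·log₁₀(17.0/2.4) = 85.5 − 17.00 = 68.50 dB.
Σ 10^(L/10) = 8.785e+07 → L_total = 10·log₁₀(8.785e+07) = 79.44 dB.

79 dB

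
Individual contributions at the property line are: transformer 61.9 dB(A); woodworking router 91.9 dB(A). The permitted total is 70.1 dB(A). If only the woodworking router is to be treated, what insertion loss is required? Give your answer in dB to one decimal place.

22.5 dB

Fixed contribution from the other source: Σ 10^(L/10) = 10^(61.9/10) = 1.549e+06 (61.90 dB(A)).
The limit corresponds to 10^(70.1/10) = 1.023e+07; subtracting the fixed part leaves 8.684e+06 for the woodworking router, i.e. 69.39 dB(A).
Required insertion loss = 91.9 − 69.39 = 22.51 dB.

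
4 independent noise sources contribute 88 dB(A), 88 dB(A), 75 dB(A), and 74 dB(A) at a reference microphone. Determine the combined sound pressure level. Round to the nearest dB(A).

Incoherent sources combine by intensity addition: L_total = 10·log₁₀(Σ 10^(L_i/10)).
Σ 10^(L/10) = 10^(88/10) + 10^(88/10) + 10^(75/10) + 10^(74/10) = 1.319e+09.
L_total = 10·log₁₀(1.319e+09) = 91.20 dB(A).

91 dB(A)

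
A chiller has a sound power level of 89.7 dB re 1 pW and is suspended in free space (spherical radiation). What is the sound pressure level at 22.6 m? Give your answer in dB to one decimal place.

51.6 dB

The power spreads over a sphere of area 4π·r², so L_p = L_w − 10·log₁₀(4π·r²).
4π·r² = 6418 m², 10·log₁₀ of that is 38.074 dB.
L_p = 89.7 − 38.074 = 51.63 dB.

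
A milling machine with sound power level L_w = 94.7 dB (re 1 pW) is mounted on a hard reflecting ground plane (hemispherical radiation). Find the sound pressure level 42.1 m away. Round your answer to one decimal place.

54.2 dB

The power spreads over a hemisphere of area 2π·r², so L_p = L_w − 10·log₁₀(2π·r²).
2π·r² = 1.114e+04 m², 10·log₁₀ of that is 40.467 dB.
L_p = 94.7 − 40.467 = 54.23 dB.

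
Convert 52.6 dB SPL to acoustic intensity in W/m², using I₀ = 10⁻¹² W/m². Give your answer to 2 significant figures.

L = 10·log₁₀(I/I₀) ⇒ I = I₀·10^(L/10) = 10⁻¹² × 10^5.26.

1.8e-07 W/m²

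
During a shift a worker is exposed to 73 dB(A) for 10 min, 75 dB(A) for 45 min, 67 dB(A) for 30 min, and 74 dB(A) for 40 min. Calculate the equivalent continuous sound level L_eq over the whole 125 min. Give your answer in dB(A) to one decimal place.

73.5 dB(A)

The energy average is taken in the linear domain: L_eq = 10·log₁₀[(Σ tᵢ·10^(Lᵢ/10))/T], T = 125 min.
Σ tᵢ·10^(Lᵢ/10) = 10·10^(73/10) + 45·10^(75/10) + 30·10^(67/10) + 40·10^(74/10) = 2.778e+09.
L_eq = 10·log₁₀(2.778e+09/125) = 73.47 dB(A).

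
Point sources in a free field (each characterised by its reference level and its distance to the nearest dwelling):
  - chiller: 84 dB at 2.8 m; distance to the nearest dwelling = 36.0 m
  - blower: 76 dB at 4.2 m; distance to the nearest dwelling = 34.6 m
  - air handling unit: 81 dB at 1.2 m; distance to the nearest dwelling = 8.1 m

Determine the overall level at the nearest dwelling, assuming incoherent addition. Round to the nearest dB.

67 dB

First find each source's level at the receiver (point-source: −20·log₁₀(r/r_ref)), then combine on an intensity basis.
chiller: 84 − 20·log₁₀(36.0/2.8) = 84 − 22.18 = 61.82 dB.
blower: 76 − 20·log₁₀(34.6/4.2) = 76 − 18.32 = 57.68 dB.
air handling unit: 81 − 20·log₁₀(8.1/1.2) = 81 − 16.59 = 64.41 dB.
Σ 10^(L/10) = 4.869e+06 → L_total = 10·log₁₀(4.869e+06) = 66.87 dB.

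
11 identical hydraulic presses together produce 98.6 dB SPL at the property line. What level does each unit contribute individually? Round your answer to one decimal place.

Dividing the total intensity by 11 lowers the level by 10·log₁₀ 11 = 10.414 dB: L₁ = 98.6 − 10.414.

88.2 dB SPL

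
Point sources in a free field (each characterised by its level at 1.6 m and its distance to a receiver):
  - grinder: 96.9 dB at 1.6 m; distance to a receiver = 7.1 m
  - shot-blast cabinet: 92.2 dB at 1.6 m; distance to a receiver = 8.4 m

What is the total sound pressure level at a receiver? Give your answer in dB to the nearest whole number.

85 dB

Apply inverse-square spreading to bring every level to the receiver, then sum 10^(L/10).
grinder: 96.9 − 20·log₁₀(7.1/1.6) = 96.9 − 12.94 = 83.96 dB.
shot-blast cabinet: 92.2 − 20·log₁₀(8.4/1.6) = 92.2 − 14.40 = 77.80 dB.
Σ 10^(L/10) = 3.089e+08 → L_total = 10·log₁₀(3.089e+08) = 84.90 dB.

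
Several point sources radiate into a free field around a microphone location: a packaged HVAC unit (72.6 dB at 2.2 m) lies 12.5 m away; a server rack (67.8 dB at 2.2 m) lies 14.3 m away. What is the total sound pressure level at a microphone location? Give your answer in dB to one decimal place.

58.5 dB

Apply inverse-square spreading to bring every level to the receiver, then sum 10^(L/10).
packaged HVAC unit: 72.6 − 20·log₁₀(12.5/2.2) = 72.6 − 15.09 = 57.51 dB.
server rack: 67.8 − 20·log₁₀(14.3/2.2) = 67.8 − 16.26 = 51.54 dB.
Σ 10^(L/10) = 7.063e+05 → L_total = 10·log₁₀(7.063e+05) = 58.49 dB.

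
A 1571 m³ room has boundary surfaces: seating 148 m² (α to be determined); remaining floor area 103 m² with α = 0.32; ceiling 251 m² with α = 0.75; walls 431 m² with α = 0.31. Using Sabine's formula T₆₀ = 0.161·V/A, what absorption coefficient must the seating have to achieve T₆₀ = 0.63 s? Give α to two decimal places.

Required total absorption A = 0.161·1571/0.63 = 401.48 m².
Absorption from the other surfaces = 103·0.32 + 251·0.75 + 431·0.31 = 354.82 m², so the seating must supply 46.66 m² over 148 m².
α = 46.66/148 = 0.315.

0.32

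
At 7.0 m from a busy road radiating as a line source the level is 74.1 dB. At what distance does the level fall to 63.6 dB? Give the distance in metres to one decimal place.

78.5 m

For a line source L₁ − L₂ = 10·log₁₀(r₂/r₁), so r₂ = r₁·10^((L₁−L₂)/10).
r₂ = 7.0·10^((74.1−63.6)/10) = 7.0·10^(10.5/10) = 78.54 m.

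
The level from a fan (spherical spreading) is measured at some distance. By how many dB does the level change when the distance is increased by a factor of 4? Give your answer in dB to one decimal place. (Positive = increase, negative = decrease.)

-12.0 dB

With spherical spreading the level changes by −20·log₁₀(r₂/r₁).
ΔL = −20·log₁₀(4) = -12.04 dB.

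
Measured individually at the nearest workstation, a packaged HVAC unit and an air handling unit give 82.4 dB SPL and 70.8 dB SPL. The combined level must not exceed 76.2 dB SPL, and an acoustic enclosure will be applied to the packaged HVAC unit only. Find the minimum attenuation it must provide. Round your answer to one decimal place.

7.7 dB

The untreated sources together contribute 10^(70.8/10) = 1.202e+07, i.e. 70.80 dB SPL.
The limit corresponds to 10^(76.2/10) = 4.169e+07; subtracting the fixed part leaves 2.966e+07 for the packaged HVAC unit, i.e. 74.72 dB SPL.
So the packaged HVAC unit must be reduced from 82.4 to 74.72 dB SPL: IL = 7.68 dB.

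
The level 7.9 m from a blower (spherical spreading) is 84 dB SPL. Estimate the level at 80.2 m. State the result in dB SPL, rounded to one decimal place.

63.9 dB SPL

Spherical spreading from a point source gives a 20·log₁₀(r₂/r₁) drop.
L₂ = 84 − 20·log₁₀(80.2/7.9) = 84 − 20.131 = 63.87 dB SPL.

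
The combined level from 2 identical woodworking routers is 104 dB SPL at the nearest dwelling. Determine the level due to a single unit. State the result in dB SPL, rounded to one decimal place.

101.0 dB SPL

Dividing the total intensity by 2 lowers the level by 10·log₁₀ 2 = 3.010 dB: L₁ = 104 − 3.010.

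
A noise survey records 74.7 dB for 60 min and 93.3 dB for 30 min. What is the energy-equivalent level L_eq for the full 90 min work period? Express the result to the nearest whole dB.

Weight each interval's intensity by its duration and average over T = 90 min:
Σ tᵢ·10^(Lᵢ/10) = 60·10^(74.7/10) + 30·10^(93.3/10) = 6.591e+10.
L_eq = 10·log₁₀(6.591e+10/90) = 88.65 dB.

89 dB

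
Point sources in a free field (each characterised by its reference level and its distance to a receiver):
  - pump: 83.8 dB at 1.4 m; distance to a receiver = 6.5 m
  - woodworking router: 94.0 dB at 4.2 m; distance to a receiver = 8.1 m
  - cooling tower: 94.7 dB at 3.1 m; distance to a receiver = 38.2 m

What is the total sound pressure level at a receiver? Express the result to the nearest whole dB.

88 dB

First find each source's level at the receiver (point-source: −20·log₁₀(r/r_ref)), then combine on an intensity basis.
pump: 83.8 − 20·log₁₀(6.5/1.4) = 83.8 − 13.34 = 70.46 dB.
woodworking router: 94.0 − 20·log₁₀(8.1/4.2) = 94.0 − 5.70 = 88.30 dB.
cooling tower: 94.7 − 20·log₁₀(38.2/3.1) = 94.7 − 21.81 = 72.89 dB.
Σ 10^(L/10) = 7.059e+08 → L_total = 10·log₁₀(7.059e+08) = 88.49 dB.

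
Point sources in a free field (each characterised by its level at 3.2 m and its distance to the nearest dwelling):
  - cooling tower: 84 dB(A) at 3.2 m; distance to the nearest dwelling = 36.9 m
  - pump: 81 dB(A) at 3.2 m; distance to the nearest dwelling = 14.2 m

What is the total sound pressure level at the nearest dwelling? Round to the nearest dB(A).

69 dB(A)

Propagate each source to the receiver with L = L_ref − 20·log₁₀(r/r_ref), then add intensities.
cooling tower: 84 − 20·log₁₀(36.9/3.2) = 84 − 21.24 = 62.76 dB(A).
pump: 81 − 20·log₁₀(14.2/3.2) = 81 − 12.94 = 68.06 dB(A).
Σ 10^(L/10) = 8.282e+06 → L_total = 10·log₁₀(8.282e+06) = 69.18 dB(A).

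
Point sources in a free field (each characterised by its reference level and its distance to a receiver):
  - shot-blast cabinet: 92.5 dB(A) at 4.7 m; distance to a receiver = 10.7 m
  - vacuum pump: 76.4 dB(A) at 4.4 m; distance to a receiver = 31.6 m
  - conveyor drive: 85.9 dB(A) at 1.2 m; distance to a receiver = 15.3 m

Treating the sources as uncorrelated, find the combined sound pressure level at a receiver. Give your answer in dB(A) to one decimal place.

First find each source's level at the receiver (point-source: −20·log₁₀(r/r_ref)), then combine on an intensity basis.
shot-blast cabinet: 92.5 − 20·log₁₀(10.7/4.7) = 92.5 − 7.15 = 85.35 dB(A).
vacuum pump: 76.4 − 20·log₁₀(31.6/4.4) = 76.4 − 17.12 = 59.28 dB(A).
conveyor drive: 85.9 − 20·log₁₀(15.3/1.2) = 85.9 − 22.11 = 63.79 dB(A).
Σ 10^(L/10) = 3.463e+08 → L_total = 10·log₁₀(3.463e+08) = 85.40 dB(A).

85.4 dB(A)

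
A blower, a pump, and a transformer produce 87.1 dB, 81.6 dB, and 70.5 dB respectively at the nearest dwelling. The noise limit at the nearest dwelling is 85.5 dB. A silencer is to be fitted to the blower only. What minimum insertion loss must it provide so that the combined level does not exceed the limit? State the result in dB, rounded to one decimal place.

Everything except the blower sums to 10^(81.6/10) + 10^(70.5/10) = 1.558e+08 in linear terms, 81.92 dB.
The limit corresponds to 10^(85.5/10) = 3.548e+08; subtracting the fixed part leaves 1.990e+08 for the blower, i.e. 82.99 dB.
Required insertion loss = 87.1 − 82.99 = 4.11 dB.

4.1 dB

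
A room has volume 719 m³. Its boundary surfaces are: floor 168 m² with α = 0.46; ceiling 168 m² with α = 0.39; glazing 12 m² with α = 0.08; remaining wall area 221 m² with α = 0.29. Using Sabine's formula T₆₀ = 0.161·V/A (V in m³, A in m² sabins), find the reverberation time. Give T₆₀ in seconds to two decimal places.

Total absorption A = 168·0.46 + 168·0.39 + 12·0.08 + 221·0.29 = 207.85 m² sabins.
T₆₀ = 0.161·V/A = 0.161·719/207.85 = 0.557 s.

0.56 s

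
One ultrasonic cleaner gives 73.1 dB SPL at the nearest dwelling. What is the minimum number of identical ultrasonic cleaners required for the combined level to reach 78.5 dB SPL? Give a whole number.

The shortfall is 78.5 − 73.1 = 5.4 dB, and N units add 10·log₁₀ N, so need 10·log₁₀ N ≥ 5.4.
N ≥ 10^(5.4/10) = 3.467, so N = 4.

4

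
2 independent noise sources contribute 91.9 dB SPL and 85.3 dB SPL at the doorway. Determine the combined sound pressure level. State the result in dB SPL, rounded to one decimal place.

For uncorrelated sources the intensities add, so convert each level to linear form, sum, and take 10·log₁₀ of the total.
Σ 10^(L/10) = 10^(91.9/10) + 10^(85.3/10) = 1.888e+09.
L_total = 10·log₁₀(1.888e+09) = 92.76 dB SPL.

92.8 dB SPL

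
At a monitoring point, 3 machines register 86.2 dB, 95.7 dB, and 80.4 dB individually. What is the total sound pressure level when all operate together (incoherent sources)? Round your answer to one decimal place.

96.3 dB

For uncorrelated sources the intensities add, so convert each level to linear form, sum, and take 10·log₁₀ of the total.
Σ 10^(L/10) = 10^(86.2/10) + 10^(95.7/10) + 10^(80.4/10) = 4.242e+09.
L_total = 10·log₁₀(4.242e+09) = 96.28 dB.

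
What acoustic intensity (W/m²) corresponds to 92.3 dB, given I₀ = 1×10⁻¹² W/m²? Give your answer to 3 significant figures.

I/I₀ = 10^(92.3/10) = 1.698e+09, so I = 1.698e+09 × 10⁻¹² W/m².

0.00170 W/m²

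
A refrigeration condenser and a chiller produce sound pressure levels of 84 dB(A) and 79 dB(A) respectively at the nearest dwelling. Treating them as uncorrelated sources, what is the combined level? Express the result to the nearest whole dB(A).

For uncorrelated sources the intensities add, so convert each level to linear form, sum, and take 10·log₁₀ of the total.
Σ 10^(L/10) = 10^(84/10) + 10^(79/10) = 3.306e+08.
L_total = 10·log₁₀(3.306e+08) = 85.19 dB(A).

85 dB(A)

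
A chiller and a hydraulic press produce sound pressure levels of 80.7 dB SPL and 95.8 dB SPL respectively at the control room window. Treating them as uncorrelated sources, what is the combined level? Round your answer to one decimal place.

95.9 dB SPL

Incoherent sources combine by intensity addition: L_total = 10·log₁₀(Σ 10^(L_i/10)).
Σ 10^(L/10) = 10^(80.7/10) + 10^(95.8/10) = 3.919e+09.
L_total = 10·log₁₀(3.919e+09) = 95.93 dB SPL.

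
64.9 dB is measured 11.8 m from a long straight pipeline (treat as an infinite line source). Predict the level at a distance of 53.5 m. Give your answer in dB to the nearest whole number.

For a line source, L₂ = L₁ − 10·log₁₀(r₂/r₁).
L₂ = 64.9 − 10·log₁₀(53.5/11.8) = 64.9 − 6.565 = 58.34 dB.

58 dB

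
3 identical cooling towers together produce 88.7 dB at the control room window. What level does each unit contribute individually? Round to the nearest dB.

84 dB

Dividing the total intensity by 3 lowers the level by 10·log₁₀ 3 = 4.771 dB: L₁ = 88.7 − 4.771.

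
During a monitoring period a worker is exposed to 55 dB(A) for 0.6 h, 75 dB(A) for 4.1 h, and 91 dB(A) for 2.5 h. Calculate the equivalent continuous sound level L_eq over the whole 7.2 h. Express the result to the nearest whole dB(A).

Weight each interval's intensity by its duration and average over T = 7.2 h:
Σ tᵢ·10^(Lᵢ/10) = 0.6·10^(55/10) + 4.1·10^(75/10) + 2.5·10^(91/10) = 3.277e+09.
L_eq = 10·log₁₀(3.277e+09/7.2) = 86.58 dB(A).

87 dB(A)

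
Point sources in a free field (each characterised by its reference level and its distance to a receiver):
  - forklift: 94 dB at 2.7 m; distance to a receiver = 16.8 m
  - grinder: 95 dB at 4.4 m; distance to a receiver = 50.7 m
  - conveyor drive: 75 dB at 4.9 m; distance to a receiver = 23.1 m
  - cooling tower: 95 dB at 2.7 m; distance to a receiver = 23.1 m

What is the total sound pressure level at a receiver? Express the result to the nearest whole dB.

Apply inverse-square spreading to bring every level to the receiver, then sum 10^(L/10).
forklift: 94 − 20·log₁₀(16.8/2.7) = 94 − 15.88 = 78.12 dB.
grinder: 95 − 20·log₁₀(50.7/4.4) = 95 − 21.23 = 73.77 dB.
conveyor drive: 75 − 20·log₁₀(23.1/4.9) = 75 − 13.47 = 61.53 dB.
cooling tower: 95 − 20·log₁₀(23.1/2.7) = 95 − 18.64 = 76.36 dB.
Σ 10^(L/10) = 1.333e+08 → L_total = 10·log₁₀(1.333e+08) = 81.25 dB.

81 dB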